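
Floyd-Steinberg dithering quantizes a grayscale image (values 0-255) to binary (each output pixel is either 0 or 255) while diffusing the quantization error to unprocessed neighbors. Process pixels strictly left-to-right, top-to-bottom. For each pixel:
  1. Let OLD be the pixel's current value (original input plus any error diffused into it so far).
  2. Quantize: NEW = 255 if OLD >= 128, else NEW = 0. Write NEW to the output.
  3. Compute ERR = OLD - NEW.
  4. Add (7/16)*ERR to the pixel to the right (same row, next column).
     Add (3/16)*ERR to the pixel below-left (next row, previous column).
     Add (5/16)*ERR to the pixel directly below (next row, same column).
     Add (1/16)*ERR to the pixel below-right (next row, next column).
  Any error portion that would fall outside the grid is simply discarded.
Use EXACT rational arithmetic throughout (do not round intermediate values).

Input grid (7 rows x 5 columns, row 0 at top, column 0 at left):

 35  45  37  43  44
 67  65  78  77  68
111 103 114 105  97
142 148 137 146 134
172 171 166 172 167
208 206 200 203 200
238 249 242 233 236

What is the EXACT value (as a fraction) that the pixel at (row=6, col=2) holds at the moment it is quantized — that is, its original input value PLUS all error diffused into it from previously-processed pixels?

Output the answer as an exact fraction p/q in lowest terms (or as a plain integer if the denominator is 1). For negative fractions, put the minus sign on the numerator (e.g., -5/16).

(0,0): OLD=35 → NEW=0, ERR=35
(0,1): OLD=965/16 → NEW=0, ERR=965/16
(0,2): OLD=16227/256 → NEW=0, ERR=16227/256
(0,3): OLD=289717/4096 → NEW=0, ERR=289717/4096
(0,4): OLD=4911603/65536 → NEW=0, ERR=4911603/65536
(1,0): OLD=22847/256 → NEW=0, ERR=22847/256
(1,1): OLD=280505/2048 → NEW=255, ERR=-241735/2048
(1,2): OLD=4141869/65536 → NEW=0, ERR=4141869/65536
(1,3): OLD=37949929/262144 → NEW=255, ERR=-28896791/262144
(1,4): OLD=199709083/4194304 → NEW=0, ERR=199709083/4194304
(2,0): OLD=3825923/32768 → NEW=0, ERR=3825923/32768
(2,1): OLD=141163089/1048576 → NEW=255, ERR=-126223791/1048576
(2,2): OLD=889855795/16777216 → NEW=0, ERR=889855795/16777216
(2,3): OLD=28624567785/268435456 → NEW=0, ERR=28624567785/268435456
(2,4): OLD=651300394783/4294967296 → NEW=255, ERR=-443916265697/4294967296
(3,0): OLD=2615840979/16777216 → NEW=255, ERR=-1662349101/16777216
(3,1): OLD=11311270231/134217728 → NEW=0, ERR=11311270231/134217728
(3,2): OLD=871517179245/4294967296 → NEW=255, ERR=-223699481235/4294967296
(3,3): OLD=1206645868005/8589934592 → NEW=255, ERR=-983787452955/8589934592
(3,4): OLD=8007131106713/137438953472 → NEW=0, ERR=8007131106713/137438953472
(4,0): OLD=336807034109/2147483648 → NEW=255, ERR=-210801296131/2147483648
(4,1): OLD=9512955799421/68719476736 → NEW=255, ERR=-8010510768259/68719476736
(4,2): OLD=90729867821555/1099511627776 → NEW=0, ERR=90729867821555/1099511627776
(4,3): OLD=3166245183864189/17592186044416 → NEW=255, ERR=-1319762257461891/17592186044416
(4,4): OLD=40877752513090795/281474976710656 → NEW=255, ERR=-30898366548126485/281474976710656
(5,0): OLD=170938678891671/1099511627776 → NEW=255, ERR=-109436786191209/1099511627776
(5,1): OLD=1190675650098053/8796093022208 → NEW=255, ERR=-1052328070564987/8796093022208
(5,2): OLD=42810814250885805/281474976710656 → NEW=255, ERR=-28965304810331475/281474976710656
(5,3): OLD=134106089151219427/1125899906842624 → NEW=0, ERR=134106089151219427/1125899906842624
(5,4): OLD=3839190210514842065/18014398509481984 → NEW=255, ERR=-754481409403063855/18014398509481984
(6,0): OLD=25961066569224743/140737488355328 → NEW=255, ERR=-9926992961383897/140737488355328
(6,1): OLD=699134182769537097/4503599627370496 → NEW=255, ERR=-449283722209939383/4503599627370496
(6,2): OLD=13046208414567826611/72057594037927936 → NEW=255, ERR=-5328478065103797069/72057594037927936
Target (6,2): original=242, with diffused error = 13046208414567826611/72057594037927936

Answer: 13046208414567826611/72057594037927936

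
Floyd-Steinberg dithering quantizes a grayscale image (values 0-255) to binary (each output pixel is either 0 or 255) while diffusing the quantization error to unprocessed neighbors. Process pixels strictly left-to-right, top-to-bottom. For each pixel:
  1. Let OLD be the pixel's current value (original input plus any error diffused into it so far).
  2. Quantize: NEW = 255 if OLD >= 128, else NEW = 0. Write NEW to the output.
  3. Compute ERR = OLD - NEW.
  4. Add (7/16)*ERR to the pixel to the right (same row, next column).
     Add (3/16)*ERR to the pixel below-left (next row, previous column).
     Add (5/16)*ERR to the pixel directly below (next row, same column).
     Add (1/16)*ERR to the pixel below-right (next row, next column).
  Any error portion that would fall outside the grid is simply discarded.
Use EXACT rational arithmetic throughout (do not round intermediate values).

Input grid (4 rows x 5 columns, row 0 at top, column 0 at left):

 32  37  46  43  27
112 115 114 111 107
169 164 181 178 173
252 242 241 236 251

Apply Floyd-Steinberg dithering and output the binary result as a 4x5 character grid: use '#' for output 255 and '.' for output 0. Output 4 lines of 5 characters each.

Answer: .....
#.#.#
#.###
#####

Derivation:
(0,0): OLD=32 → NEW=0, ERR=32
(0,1): OLD=51 → NEW=0, ERR=51
(0,2): OLD=1093/16 → NEW=0, ERR=1093/16
(0,3): OLD=18659/256 → NEW=0, ERR=18659/256
(0,4): OLD=241205/4096 → NEW=0, ERR=241205/4096
(1,0): OLD=2105/16 → NEW=255, ERR=-1975/16
(1,1): OLD=11743/128 → NEW=0, ERR=11743/128
(1,2): OLD=787819/4096 → NEW=255, ERR=-256661/4096
(1,3): OLD=1993503/16384 → NEW=0, ERR=1993503/16384
(1,4): OLD=48022205/262144 → NEW=255, ERR=-18824515/262144
(2,0): OLD=302341/2048 → NEW=255, ERR=-219899/2048
(2,1): OLD=8272615/65536 → NEW=0, ERR=8272615/65536
(2,2): OLD=257102133/1048576 → NEW=255, ERR=-10284747/1048576
(2,3): OLD=3260672783/16777216 → NEW=255, ERR=-1017517297/16777216
(2,4): OLD=35334215081/268435456 → NEW=255, ERR=-33116826199/268435456
(3,0): OLD=253875157/1048576 → NEW=255, ERR=-13511723/1048576
(3,1): OLD=2241935441/8388608 → NEW=255, ERR=102840401/8388608
(3,2): OLD=64375168299/268435456 → NEW=255, ERR=-4075872981/268435456
(3,3): OLD=100212051675/536870912 → NEW=255, ERR=-36690030885/536870912
(3,4): OLD=1535514550903/8589934592 → NEW=255, ERR=-654918770057/8589934592
Row 0: .....
Row 1: #.#.#
Row 2: #.###
Row 3: #####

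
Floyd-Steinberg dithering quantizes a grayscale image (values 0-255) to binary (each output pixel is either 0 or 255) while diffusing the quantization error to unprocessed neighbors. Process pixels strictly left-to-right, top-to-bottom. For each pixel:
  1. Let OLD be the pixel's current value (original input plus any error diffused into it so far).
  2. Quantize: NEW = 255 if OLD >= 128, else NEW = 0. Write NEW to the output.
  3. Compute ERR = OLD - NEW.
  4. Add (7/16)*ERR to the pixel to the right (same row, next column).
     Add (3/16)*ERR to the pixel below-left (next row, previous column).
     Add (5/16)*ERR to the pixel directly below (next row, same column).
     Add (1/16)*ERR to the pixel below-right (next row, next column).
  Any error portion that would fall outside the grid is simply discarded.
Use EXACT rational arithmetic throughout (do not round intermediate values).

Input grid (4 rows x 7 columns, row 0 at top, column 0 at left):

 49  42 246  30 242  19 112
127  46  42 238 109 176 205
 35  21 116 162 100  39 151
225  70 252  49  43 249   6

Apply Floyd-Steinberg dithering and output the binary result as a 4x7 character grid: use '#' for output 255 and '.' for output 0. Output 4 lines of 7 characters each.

Answer: ..#.#..
#..####
..#...#
#.#.##.

Derivation:
(0,0): OLD=49 → NEW=0, ERR=49
(0,1): OLD=1015/16 → NEW=0, ERR=1015/16
(0,2): OLD=70081/256 → NEW=255, ERR=4801/256
(0,3): OLD=156487/4096 → NEW=0, ERR=156487/4096
(0,4): OLD=16955121/65536 → NEW=255, ERR=243441/65536
(0,5): OLD=21627031/1048576 → NEW=0, ERR=21627031/1048576
(0,6): OLD=2030437409/16777216 → NEW=0, ERR=2030437409/16777216
(1,0): OLD=39477/256 → NEW=255, ERR=-25803/256
(1,1): OLD=57971/2048 → NEW=0, ERR=57971/2048
(1,2): OLD=4677487/65536 → NEW=0, ERR=4677487/65536
(1,3): OLD=74195459/262144 → NEW=255, ERR=7348739/262144
(1,4): OLD=2158898281/16777216 → NEW=255, ERR=-2119291799/16777216
(1,5): OLD=20146696633/134217728 → NEW=255, ERR=-14078824007/134217728
(1,6): OLD=425668136119/2147483648 → NEW=255, ERR=-121940194121/2147483648
(2,0): OLD=288673/32768 → NEW=0, ERR=288673/32768
(2,1): OLD=42763771/1048576 → NEW=0, ERR=42763771/1048576
(2,2): OLD=2737568433/16777216 → NEW=255, ERR=-1540621647/16777216
(2,3): OLD=14946675049/134217728 → NEW=0, ERR=14946675049/134217728
(2,4): OLD=98064750265/1073741824 → NEW=0, ERR=98064750265/1073741824
(2,5): OLD=949540446867/34359738368 → NEW=0, ERR=949540446867/34359738368
(2,6): OLD=76300516549685/549755813888 → NEW=255, ERR=-63887215991755/549755813888
(3,0): OLD=3949352593/16777216 → NEW=255, ERR=-328837487/16777216
(3,1): OLD=7717828413/134217728 → NEW=0, ERR=7717828413/134217728
(3,2): OLD=291939800071/1073741824 → NEW=255, ERR=18135634951/1073741824
(3,3): OLD=440556125505/4294967296 → NEW=0, ERR=440556125505/4294967296
(3,4): OLD=70675973221009/549755813888 → NEW=255, ERR=-69511759320431/549755813888
(3,5): OLD=819077793598275/4398046511104 → NEW=255, ERR=-302424066733245/4398046511104
(3,6): OLD=-4128703464537955/70368744177664 → NEW=0, ERR=-4128703464537955/70368744177664
Row 0: ..#.#..
Row 1: #..####
Row 2: ..#...#
Row 3: #.#.##.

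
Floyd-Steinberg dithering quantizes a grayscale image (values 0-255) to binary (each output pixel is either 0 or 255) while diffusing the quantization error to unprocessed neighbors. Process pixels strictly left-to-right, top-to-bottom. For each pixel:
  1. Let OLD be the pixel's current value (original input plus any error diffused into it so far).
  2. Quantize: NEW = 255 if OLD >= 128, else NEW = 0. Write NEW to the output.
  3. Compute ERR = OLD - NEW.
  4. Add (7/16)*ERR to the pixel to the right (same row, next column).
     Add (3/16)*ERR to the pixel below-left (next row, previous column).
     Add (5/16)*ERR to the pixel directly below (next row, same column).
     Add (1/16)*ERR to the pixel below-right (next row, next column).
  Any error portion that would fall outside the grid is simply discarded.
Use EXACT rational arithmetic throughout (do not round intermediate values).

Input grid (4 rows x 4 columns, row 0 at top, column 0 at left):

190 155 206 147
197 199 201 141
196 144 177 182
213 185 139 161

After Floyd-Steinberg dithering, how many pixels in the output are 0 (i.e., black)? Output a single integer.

(0,0): OLD=190 → NEW=255, ERR=-65
(0,1): OLD=2025/16 → NEW=0, ERR=2025/16
(0,2): OLD=66911/256 → NEW=255, ERR=1631/256
(0,3): OLD=613529/4096 → NEW=255, ERR=-430951/4096
(1,0): OLD=51307/256 → NEW=255, ERR=-13973/256
(1,1): OLD=433773/2048 → NEW=255, ERR=-88467/2048
(1,2): OLD=11290225/65536 → NEW=255, ERR=-5421455/65536
(1,3): OLD=75840487/1048576 → NEW=0, ERR=75840487/1048576
(2,0): OLD=5598207/32768 → NEW=255, ERR=-2757633/32768
(2,1): OLD=78391909/1048576 → NEW=0, ERR=78391909/1048576
(2,2): OLD=408352569/2097152 → NEW=255, ERR=-126421191/2097152
(2,3): OLD=5806876597/33554432 → NEW=255, ERR=-2749503563/33554432
(3,0): OLD=3367501455/16777216 → NEW=255, ERR=-910688625/16777216
(3,1): OLD=45111075025/268435456 → NEW=255, ERR=-23339966255/268435456
(3,2): OLD=306791371311/4294967296 → NEW=0, ERR=306791371311/4294967296
(3,3): OLD=11192782474185/68719476736 → NEW=255, ERR=-6330684093495/68719476736
Output grid:
  Row 0: #.##  (1 black, running=1)
  Row 1: ###.  (1 black, running=2)
  Row 2: #.##  (1 black, running=3)
  Row 3: ##.#  (1 black, running=4)

Answer: 4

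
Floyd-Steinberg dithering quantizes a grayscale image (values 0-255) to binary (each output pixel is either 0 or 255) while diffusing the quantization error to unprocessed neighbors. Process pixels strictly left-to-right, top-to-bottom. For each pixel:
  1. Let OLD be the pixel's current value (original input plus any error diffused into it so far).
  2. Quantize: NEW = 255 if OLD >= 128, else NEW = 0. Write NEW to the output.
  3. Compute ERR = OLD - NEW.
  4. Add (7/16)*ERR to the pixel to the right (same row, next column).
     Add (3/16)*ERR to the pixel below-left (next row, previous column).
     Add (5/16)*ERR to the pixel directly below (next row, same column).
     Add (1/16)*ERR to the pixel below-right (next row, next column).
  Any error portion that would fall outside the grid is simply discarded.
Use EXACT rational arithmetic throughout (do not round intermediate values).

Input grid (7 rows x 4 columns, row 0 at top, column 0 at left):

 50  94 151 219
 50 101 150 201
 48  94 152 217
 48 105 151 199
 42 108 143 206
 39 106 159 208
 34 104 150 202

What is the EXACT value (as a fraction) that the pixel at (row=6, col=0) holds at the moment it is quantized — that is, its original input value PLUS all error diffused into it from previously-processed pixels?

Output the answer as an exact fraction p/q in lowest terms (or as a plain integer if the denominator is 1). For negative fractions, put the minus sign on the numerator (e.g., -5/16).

(0,0): OLD=50 → NEW=0, ERR=50
(0,1): OLD=927/8 → NEW=0, ERR=927/8
(0,2): OLD=25817/128 → NEW=255, ERR=-6823/128
(0,3): OLD=400751/2048 → NEW=255, ERR=-121489/2048
(1,0): OLD=11181/128 → NEW=0, ERR=11181/128
(1,1): OLD=172603/1024 → NEW=255, ERR=-88517/1024
(1,2): OLD=3002967/32768 → NEW=0, ERR=3002967/32768
(1,3): OLD=114936849/524288 → NEW=255, ERR=-18756591/524288
(2,0): OLD=968121/16384 → NEW=0, ERR=968121/16384
(2,1): OLD=60545283/524288 → NEW=0, ERR=60545283/524288
(2,2): OLD=229691535/1048576 → NEW=255, ERR=-37695345/1048576
(2,3): OLD=3285317491/16777216 → NEW=255, ERR=-992872589/16777216
(3,0): OLD=739188393/8388608 → NEW=0, ERR=739188393/8388608
(3,1): OLD=23701792503/134217728 → NEW=255, ERR=-10523728137/134217728
(3,2): OLD=218149563401/2147483648 → NEW=0, ERR=218149563401/2147483648
(3,3): OLD=7651996355519/34359738368 → NEW=255, ERR=-1109736928321/34359738368
(4,0): OLD=117758200245/2147483648 → NEW=0, ERR=117758200245/2147483648
(4,1): OLD=2268470906655/17179869184 → NEW=255, ERR=-2112395735265/17179869184
(4,2): OLD=60470220976319/549755813888 → NEW=0, ERR=60470220976319/549755813888
(4,3): OLD=2202354043374057/8796093022208 → NEW=255, ERR=-40649677288983/8796093022208
(5,0): OLD=9093379174821/274877906944 → NEW=0, ERR=9093379174821/274877906944
(5,1): OLD=933266613350819/8796093022208 → NEW=0, ERR=933266613350819/8796093022208
(5,2): OLD=1017007780366743/4398046511104 → NEW=255, ERR=-104494079964777/4398046511104
(5,3): OLD=28574755607577535/140737488355328 → NEW=255, ERR=-7313303923031105/140737488355328
(6,0): OLD=9039815112104969/140737488355328 → NEW=0, ERR=9039815112104969/140737488355328
Target (6,0): original=34, with diffused error = 9039815112104969/140737488355328

Answer: 9039815112104969/140737488355328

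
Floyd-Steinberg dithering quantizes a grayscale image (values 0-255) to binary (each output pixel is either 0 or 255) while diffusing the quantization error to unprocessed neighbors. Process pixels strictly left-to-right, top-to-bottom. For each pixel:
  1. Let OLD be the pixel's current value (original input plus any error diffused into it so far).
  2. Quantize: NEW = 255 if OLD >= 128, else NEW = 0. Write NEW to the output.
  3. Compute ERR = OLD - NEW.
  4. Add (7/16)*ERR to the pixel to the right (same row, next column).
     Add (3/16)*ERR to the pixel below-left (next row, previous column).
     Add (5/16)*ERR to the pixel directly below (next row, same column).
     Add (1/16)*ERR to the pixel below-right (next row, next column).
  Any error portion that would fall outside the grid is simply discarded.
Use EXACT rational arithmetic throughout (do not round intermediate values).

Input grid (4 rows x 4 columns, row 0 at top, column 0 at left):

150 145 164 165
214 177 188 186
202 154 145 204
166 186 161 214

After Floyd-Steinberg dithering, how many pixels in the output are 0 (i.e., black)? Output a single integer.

(0,0): OLD=150 → NEW=255, ERR=-105
(0,1): OLD=1585/16 → NEW=0, ERR=1585/16
(0,2): OLD=53079/256 → NEW=255, ERR=-12201/256
(0,3): OLD=590433/4096 → NEW=255, ERR=-454047/4096
(1,0): OLD=51139/256 → NEW=255, ERR=-14141/256
(1,1): OLD=344661/2048 → NEW=255, ERR=-177579/2048
(1,2): OLD=7902201/65536 → NEW=0, ERR=7902201/65536
(1,3): OLD=210903327/1048576 → NEW=255, ERR=-56483553/1048576
(2,0): OLD=5520759/32768 → NEW=255, ERR=-2835081/32768
(2,1): OLD=113463437/1048576 → NEW=0, ERR=113463437/1048576
(2,2): OLD=449843169/2097152 → NEW=255, ERR=-84930591/2097152
(2,3): OLD=5938624893/33554432 → NEW=255, ERR=-2617755267/33554432
(3,0): OLD=2671795207/16777216 → NEW=255, ERR=-1606394873/16777216
(3,1): OLD=44271410009/268435456 → NEW=255, ERR=-24179631271/268435456
(3,2): OLD=434097250983/4294967296 → NEW=0, ERR=434097250983/4294967296
(3,3): OLD=15895347557137/68719476736 → NEW=255, ERR=-1628119010543/68719476736
Output grid:
  Row 0: #.##  (1 black, running=1)
  Row 1: ##.#  (1 black, running=2)
  Row 2: #.##  (1 black, running=3)
  Row 3: ##.#  (1 black, running=4)

Answer: 4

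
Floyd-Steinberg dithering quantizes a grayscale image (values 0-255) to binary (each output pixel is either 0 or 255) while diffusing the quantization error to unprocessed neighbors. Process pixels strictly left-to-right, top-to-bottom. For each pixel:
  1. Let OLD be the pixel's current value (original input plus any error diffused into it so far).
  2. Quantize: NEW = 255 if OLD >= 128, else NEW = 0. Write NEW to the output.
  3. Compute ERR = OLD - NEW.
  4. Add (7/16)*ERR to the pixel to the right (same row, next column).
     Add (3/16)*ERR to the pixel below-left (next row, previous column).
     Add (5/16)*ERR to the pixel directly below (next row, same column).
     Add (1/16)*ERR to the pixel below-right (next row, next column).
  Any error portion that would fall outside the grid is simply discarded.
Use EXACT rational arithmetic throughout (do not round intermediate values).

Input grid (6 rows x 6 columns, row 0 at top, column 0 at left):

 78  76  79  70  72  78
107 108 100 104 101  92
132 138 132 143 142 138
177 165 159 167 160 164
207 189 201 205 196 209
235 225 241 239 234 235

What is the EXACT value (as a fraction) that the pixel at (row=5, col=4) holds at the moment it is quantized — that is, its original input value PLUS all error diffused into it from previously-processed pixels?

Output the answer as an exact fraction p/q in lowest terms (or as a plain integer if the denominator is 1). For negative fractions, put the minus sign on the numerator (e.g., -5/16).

(0,0): OLD=78 → NEW=0, ERR=78
(0,1): OLD=881/8 → NEW=0, ERR=881/8
(0,2): OLD=16279/128 → NEW=0, ERR=16279/128
(0,3): OLD=257313/2048 → NEW=0, ERR=257313/2048
(0,4): OLD=4160487/32768 → NEW=0, ERR=4160487/32768
(0,5): OLD=70017873/524288 → NEW=255, ERR=-63675567/524288
(1,0): OLD=19459/128 → NEW=255, ERR=-13181/128
(1,1): OLD=129109/1024 → NEW=0, ERR=129109/1024
(1,2): OLD=7384121/32768 → NEW=255, ERR=-971719/32768
(1,3): OLD=21239461/131072 → NEW=255, ERR=-12183899/131072
(1,4): OLD=713784623/8388608 → NEW=0, ERR=713784623/8388608
(1,5): OLD=13315562649/134217728 → NEW=0, ERR=13315562649/134217728
(2,0): OLD=2022775/16384 → NEW=0, ERR=2022775/16384
(2,1): OLD=115038541/524288 → NEW=255, ERR=-18654899/524288
(2,2): OLD=818871463/8388608 → NEW=0, ERR=818871463/8388608
(2,3): OLD=11459490735/67108864 → NEW=255, ERR=-5653269585/67108864
(2,4): OLD=310370049037/2147483648 → NEW=255, ERR=-237238281203/2147483648
(2,5): OLD=4328949801771/34359738368 → NEW=0, ERR=4328949801771/34359738368
(3,0): OLD=1752462919/8388608 → NEW=255, ERR=-386632121/8388608
(3,1): OLD=10719691771/67108864 → NEW=255, ERR=-6393068549/67108864
(3,2): OLD=69690346433/536870912 → NEW=255, ERR=-67211736127/536870912
(3,3): OLD=2449540813219/34359738368 → NEW=0, ERR=2449540813219/34359738368
(3,4): OLD=48110514398083/274877906944 → NEW=255, ERR=-21983351872637/274877906944
(3,5): OLD=710187656789453/4398046511104 → NEW=255, ERR=-411314203542067/4398046511104
(4,0): OLD=187620067081/1073741824 → NEW=255, ERR=-86184098039/1073741824
(4,1): OLD=1679501777333/17179869184 → NEW=0, ERR=1679501777333/17179869184
(4,2): OLD=116581559256079/549755813888 → NEW=255, ERR=-23606173285361/549755813888
(4,3): OLD=1633194192582763/8796093022208 → NEW=255, ERR=-609809528080277/8796093022208
(4,4): OLD=17957741948392091/140737488355328 → NEW=0, ERR=17957741948392091/140737488355328
(4,5): OLD=519264605973440605/2251799813685248 → NEW=255, ERR=-54944346516297635/2251799813685248
(5,0): OLD=62740085620719/274877906944 → NEW=255, ERR=-7353780650001/274877906944
(5,1): OLD=2029943507218015/8796093022208 → NEW=255, ERR=-213060213445025/8796093022208
(5,2): OLD=14784147831221829/70368744177664 → NEW=255, ERR=-3159881934082491/70368744177664
(5,3): OLD=492987091631321095/2251799813685248 → NEW=255, ERR=-81221860858417145/2251799813685248
(5,4): OLD=1122232569195321495/4503599627370496 → NEW=255, ERR=-26185335784154985/4503599627370496
Target (5,4): original=234, with diffused error = 1122232569195321495/4503599627370496

Answer: 1122232569195321495/4503599627370496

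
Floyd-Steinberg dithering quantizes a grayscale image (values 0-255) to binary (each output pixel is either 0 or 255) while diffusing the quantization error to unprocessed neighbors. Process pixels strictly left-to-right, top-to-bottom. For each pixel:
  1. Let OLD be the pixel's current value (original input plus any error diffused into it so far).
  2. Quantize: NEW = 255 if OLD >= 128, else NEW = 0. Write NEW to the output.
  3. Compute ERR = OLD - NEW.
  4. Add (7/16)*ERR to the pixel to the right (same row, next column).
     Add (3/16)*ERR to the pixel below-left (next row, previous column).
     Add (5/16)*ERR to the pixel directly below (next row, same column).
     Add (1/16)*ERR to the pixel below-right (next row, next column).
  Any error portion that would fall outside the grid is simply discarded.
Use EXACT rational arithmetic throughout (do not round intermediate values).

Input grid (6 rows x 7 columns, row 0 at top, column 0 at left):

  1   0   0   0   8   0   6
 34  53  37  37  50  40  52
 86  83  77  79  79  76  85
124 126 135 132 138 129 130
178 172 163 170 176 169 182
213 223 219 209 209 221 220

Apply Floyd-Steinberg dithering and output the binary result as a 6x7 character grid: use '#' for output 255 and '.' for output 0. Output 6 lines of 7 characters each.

Answer: .......
.......
.#.#.#.
#.#.#.#
#.##.##
#######

Derivation:
(0,0): OLD=1 → NEW=0, ERR=1
(0,1): OLD=7/16 → NEW=0, ERR=7/16
(0,2): OLD=49/256 → NEW=0, ERR=49/256
(0,3): OLD=343/4096 → NEW=0, ERR=343/4096
(0,4): OLD=526689/65536 → NEW=0, ERR=526689/65536
(0,5): OLD=3686823/1048576 → NEW=0, ERR=3686823/1048576
(0,6): OLD=126471057/16777216 → NEW=0, ERR=126471057/16777216
(1,0): OLD=8805/256 → NEW=0, ERR=8805/256
(1,1): OLD=139843/2048 → NEW=0, ERR=139843/2048
(1,2): OLD=4389375/65536 → NEW=0, ERR=4389375/65536
(1,3): OLD=17785747/262144 → NEW=0, ERR=17785747/262144
(1,4): OLD=1390145113/16777216 → NEW=0, ERR=1390145113/16777216
(1,5): OLD=10638812713/134217728 → NEW=0, ERR=10638812713/134217728
(1,6): OLD=191671594311/2147483648 → NEW=0, ERR=191671594311/2147483648
(2,0): OLD=3589777/32768 → NEW=0, ERR=3589777/32768
(2,1): OLD=175085771/1048576 → NEW=255, ERR=-92301109/1048576
(2,2): OLD=1281916449/16777216 → NEW=0, ERR=1281916449/16777216
(2,3): OLD=20582685273/134217728 → NEW=255, ERR=-13642835367/134217728
(2,4): OLD=85389952873/1073741824 → NEW=0, ERR=85389952873/1073741824
(2,5): OLD=5410857830627/34359738368 → NEW=255, ERR=-3350875453213/34359738368
(2,6): OLD=41330379607397/549755813888 → NEW=0, ERR=41330379607397/549755813888
(3,0): OLD=2377835777/16777216 → NEW=255, ERR=-1900354303/16777216
(3,1): OLD=9410006893/134217728 → NEW=0, ERR=9410006893/134217728
(3,2): OLD=177156975319/1073741824 → NEW=255, ERR=-96647189801/1073741824
(3,3): OLD=345927875089/4294967296 → NEW=0, ERR=345927875089/4294967296
(3,4): OLD=95355463567617/549755813888 → NEW=255, ERR=-44832268973823/549755813888
(3,5): OLD=360255437742099/4398046511104 → NEW=0, ERR=360255437742099/4398046511104
(3,6): OLD=12894027933575629/70368744177664 → NEW=255, ERR=-5050001831728691/70368744177664
(4,0): OLD=334467937903/2147483648 → NEW=255, ERR=-213140392337/2147483648
(4,1): OLD=4347564314787/34359738368 → NEW=0, ERR=4347564314787/34359738368
(4,2): OLD=115290828265837/549755813888 → NEW=255, ERR=-24896904275603/549755813888
(4,3): OLD=679235577901759/4398046511104 → NEW=255, ERR=-442266282429761/4398046511104
(4,4): OLD=4465370348312525/35184372088832 → NEW=0, ERR=4465370348312525/35184372088832
(4,5): OLD=260724168228311309/1125899906842624 → NEW=255, ERR=-26380308016557811/1125899906842624
(4,6): OLD=2782183618133498475/18014398509481984 → NEW=255, ERR=-1811488001784407445/18014398509481984
(5,0): OLD=113089449915545/549755813888 → NEW=255, ERR=-27098282625895/549755813888
(5,1): OLD=995195628744499/4398046511104 → NEW=255, ERR=-126306231587021/4398046511104
(5,2): OLD=6380212283889301/35184372088832 → NEW=255, ERR=-2591802598762859/35184372088832
(5,3): OLD=46812989973911369/281474976710656 → NEW=255, ERR=-24963129087305911/281474976710656
(5,4): OLD=3588139837415480899/18014398509481984 → NEW=255, ERR=-1005531782502425021/18014398509481984
(5,5): OLD=25700785811834742931/144115188075855872 → NEW=255, ERR=-11048587147508504429/144115188075855872
(5,6): OLD=354109152496957440829/2305843009213693952 → NEW=255, ERR=-233880814852534516931/2305843009213693952
Row 0: .......
Row 1: .......
Row 2: .#.#.#.
Row 3: #.#.#.#
Row 4: #.##.##
Row 5: #######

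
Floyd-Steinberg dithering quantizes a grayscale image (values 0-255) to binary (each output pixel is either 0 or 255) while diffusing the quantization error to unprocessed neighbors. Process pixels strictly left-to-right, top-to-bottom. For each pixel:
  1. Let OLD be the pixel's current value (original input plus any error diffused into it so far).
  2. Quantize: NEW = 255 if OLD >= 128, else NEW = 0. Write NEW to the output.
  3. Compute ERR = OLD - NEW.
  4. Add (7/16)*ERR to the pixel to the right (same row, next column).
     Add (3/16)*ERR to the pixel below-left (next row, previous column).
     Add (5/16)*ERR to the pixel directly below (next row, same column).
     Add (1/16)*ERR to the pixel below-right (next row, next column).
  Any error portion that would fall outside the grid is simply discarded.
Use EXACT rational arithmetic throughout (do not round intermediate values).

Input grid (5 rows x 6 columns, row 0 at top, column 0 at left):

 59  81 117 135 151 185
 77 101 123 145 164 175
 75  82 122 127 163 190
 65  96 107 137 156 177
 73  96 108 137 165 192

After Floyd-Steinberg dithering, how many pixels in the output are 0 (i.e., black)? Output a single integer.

(0,0): OLD=59 → NEW=0, ERR=59
(0,1): OLD=1709/16 → NEW=0, ERR=1709/16
(0,2): OLD=41915/256 → NEW=255, ERR=-23365/256
(0,3): OLD=389405/4096 → NEW=0, ERR=389405/4096
(0,4): OLD=12621771/65536 → NEW=255, ERR=-4089909/65536
(0,5): OLD=165357197/1048576 → NEW=255, ERR=-102029683/1048576
(1,0): OLD=29559/256 → NEW=0, ERR=29559/256
(1,1): OLD=351169/2048 → NEW=255, ERR=-171071/2048
(1,2): OLD=5402453/65536 → NEW=0, ERR=5402453/65536
(1,3): OLD=50690481/262144 → NEW=255, ERR=-16156239/262144
(1,4): OLD=1765494643/16777216 → NEW=0, ERR=1765494643/16777216
(1,5): OLD=50125275957/268435456 → NEW=255, ERR=-18325765323/268435456
(2,0): OLD=3126747/32768 → NEW=0, ERR=3126747/32768
(2,1): OLD=126160793/1048576 → NEW=0, ERR=126160793/1048576
(2,2): OLD=3080678923/16777216 → NEW=255, ERR=-1197511157/16777216
(2,3): OLD=13609120115/134217728 → NEW=0, ERR=13609120115/134217728
(2,4): OLD=960325637593/4294967296 → NEW=255, ERR=-134891022887/4294967296
(2,5): OLD=11098368822399/68719476736 → NEW=255, ERR=-6425097745281/68719476736
(3,0): OLD=1969280939/16777216 → NEW=0, ERR=1969280939/16777216
(3,1): OLD=23827997391/134217728 → NEW=255, ERR=-10397523249/134217728
(3,2): OLD=83036791581/1073741824 → NEW=0, ERR=83036791581/1073741824
(3,3): OLD=13205821770647/68719476736 → NEW=255, ERR=-4317644797033/68719476736
(3,4): OLD=59100797392951/549755813888 → NEW=0, ERR=59100797392951/549755813888
(3,5): OLD=1696344085940697/8796093022208 → NEW=255, ERR=-546659634722343/8796093022208
(4,0): OLD=204344974117/2147483648 → NEW=0, ERR=204344974117/2147483648
(4,1): OLD=4647436551905/34359738368 → NEW=255, ERR=-4114296731935/34359738368
(4,2): OLD=69442408564051/1099511627776 → NEW=0, ERR=69442408564051/1099511627776
(4,3): OLD=2990449223207359/17592186044416 → NEW=255, ERR=-1495558218118721/17592186044416
(4,4): OLD=41045316336924847/281474976710656 → NEW=255, ERR=-30730802724292433/281474976710656
(4,5): OLD=592369576094704233/4503599627370496 → NEW=255, ERR=-556048328884772247/4503599627370496
Output grid:
  Row 0: ..#.##  (3 black, running=3)
  Row 1: .#.#.#  (3 black, running=6)
  Row 2: ..#.##  (3 black, running=9)
  Row 3: .#.#.#  (3 black, running=12)
  Row 4: .#.###  (2 black, running=14)

Answer: 14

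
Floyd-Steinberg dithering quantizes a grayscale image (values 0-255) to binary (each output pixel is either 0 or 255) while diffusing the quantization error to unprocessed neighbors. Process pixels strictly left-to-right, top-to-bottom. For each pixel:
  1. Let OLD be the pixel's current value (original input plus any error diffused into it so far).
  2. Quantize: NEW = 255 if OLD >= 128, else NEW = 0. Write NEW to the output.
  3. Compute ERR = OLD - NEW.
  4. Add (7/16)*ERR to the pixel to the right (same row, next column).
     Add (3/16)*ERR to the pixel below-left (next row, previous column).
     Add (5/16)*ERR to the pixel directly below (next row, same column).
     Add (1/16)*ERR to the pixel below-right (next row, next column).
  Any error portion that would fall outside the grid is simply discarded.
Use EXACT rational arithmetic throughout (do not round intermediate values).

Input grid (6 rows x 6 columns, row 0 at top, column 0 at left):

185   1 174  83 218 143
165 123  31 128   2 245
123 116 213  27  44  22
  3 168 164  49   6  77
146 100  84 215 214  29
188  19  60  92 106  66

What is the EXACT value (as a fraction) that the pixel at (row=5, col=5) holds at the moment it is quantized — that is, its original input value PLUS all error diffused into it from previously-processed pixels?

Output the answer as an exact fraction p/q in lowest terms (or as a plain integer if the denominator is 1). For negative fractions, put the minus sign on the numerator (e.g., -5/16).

(0,0): OLD=185 → NEW=255, ERR=-70
(0,1): OLD=-237/8 → NEW=0, ERR=-237/8
(0,2): OLD=20613/128 → NEW=255, ERR=-12027/128
(0,3): OLD=85795/2048 → NEW=0, ERR=85795/2048
(0,4): OLD=7743989/32768 → NEW=255, ERR=-611851/32768
(0,5): OLD=70690227/524288 → NEW=255, ERR=-63003213/524288
(1,0): OLD=17609/128 → NEW=255, ERR=-15031/128
(1,1): OLD=41343/1024 → NEW=0, ERR=41343/1024
(1,2): OLD=829163/32768 → NEW=0, ERR=829163/32768
(1,3): OLD=18715535/131072 → NEW=255, ERR=-14707825/131072
(1,4): OLD=-611036083/8388608 → NEW=0, ERR=-611036083/8388608
(1,5): OLD=23409199883/134217728 → NEW=255, ERR=-10816320757/134217728
(2,0): OLD=1538021/16384 → NEW=0, ERR=1538021/16384
(2,1): OLD=87604135/524288 → NEW=255, ERR=-46089305/524288
(2,2): OLD=1375155125/8388608 → NEW=255, ERR=-763939915/8388608
(2,3): OLD=-4025523635/67108864 → NEW=0, ERR=-4025523635/67108864
(2,4): OLD=-58260712089/2147483648 → NEW=0, ERR=-58260712089/2147483648
(2,5): OLD=-673641638335/34359738368 → NEW=0, ERR=-673641638335/34359738368
(3,0): OLD=132981269/8388608 → NEW=0, ERR=132981269/8388608
(3,1): OLD=9143974897/67108864 → NEW=255, ERR=-7968785423/67108864
(3,2): OLD=35889281315/536870912 → NEW=0, ERR=35889281315/536870912
(3,3): OLD=1674092520745/34359738368 → NEW=0, ERR=1674092520745/34359738368
(3,4): OLD=3137166272649/274877906944 → NEW=0, ERR=3137166272649/274877906944
(3,5): OLD=326206708582759/4398046511104 → NEW=0, ERR=326206708582759/4398046511104
(4,0): OLD=138179200795/1073741824 → NEW=255, ERR=-135624964325/1073741824
(4,1): OLD=363466624607/17179869184 → NEW=0, ERR=363466624607/17179869184
(4,2): OLD=63694850557549/549755813888 → NEW=0, ERR=63694850557549/549755813888
(4,3): OLD=2526524977039617/8796093022208 → NEW=255, ERR=283521256376577/8796093022208
(4,4): OLD=34990225843107345/140737488355328 → NEW=255, ERR=-897833687501295/140737488355328
(4,5): OLD=112816661289200855/2251799813685248 → NEW=0, ERR=112816661289200855/2251799813685248
(5,0): OLD=41917449233293/274877906944 → NEW=255, ERR=-28176417037427/274877906944
(5,1): OLD=-47544841226659/8796093022208 → NEW=0, ERR=-47544841226659/8796093022208
(5,2): OLD=7121841069132751/70368744177664 → NEW=0, ERR=7121841069132751/70368744177664
(5,3): OLD=343165439017256149/2251799813685248 → NEW=255, ERR=-231043513472482091/2251799813685248
(5,4): OLD=317619077525338581/4503599627370496 → NEW=0, ERR=317619077525338581/4503599627370496
(5,5): OLD=8078570684072580953/72057594037927936 → NEW=0, ERR=8078570684072580953/72057594037927936
Target (5,5): original=66, with diffused error = 8078570684072580953/72057594037927936

Answer: 8078570684072580953/72057594037927936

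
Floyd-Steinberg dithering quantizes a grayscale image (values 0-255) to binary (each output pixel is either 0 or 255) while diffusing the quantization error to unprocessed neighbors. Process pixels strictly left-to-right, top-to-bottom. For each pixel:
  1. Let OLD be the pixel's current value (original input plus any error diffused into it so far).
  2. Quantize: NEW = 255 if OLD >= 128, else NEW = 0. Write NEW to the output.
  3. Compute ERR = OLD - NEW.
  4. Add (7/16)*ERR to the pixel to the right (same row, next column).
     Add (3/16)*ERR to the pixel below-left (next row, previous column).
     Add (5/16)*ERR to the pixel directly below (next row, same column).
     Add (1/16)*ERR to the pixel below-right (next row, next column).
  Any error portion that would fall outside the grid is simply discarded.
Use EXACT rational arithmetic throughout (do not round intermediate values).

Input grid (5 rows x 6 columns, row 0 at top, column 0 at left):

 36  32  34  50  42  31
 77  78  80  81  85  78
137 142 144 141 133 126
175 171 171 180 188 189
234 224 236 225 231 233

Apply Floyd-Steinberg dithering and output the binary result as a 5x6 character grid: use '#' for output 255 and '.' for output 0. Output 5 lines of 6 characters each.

Answer: ......
.#.#.#
#.#.#.
##.###
######

Derivation:
(0,0): OLD=36 → NEW=0, ERR=36
(0,1): OLD=191/4 → NEW=0, ERR=191/4
(0,2): OLD=3513/64 → NEW=0, ERR=3513/64
(0,3): OLD=75791/1024 → NEW=0, ERR=75791/1024
(0,4): OLD=1218665/16384 → NEW=0, ERR=1218665/16384
(0,5): OLD=16657119/262144 → NEW=0, ERR=16657119/262144
(1,0): OLD=6221/64 → NEW=0, ERR=6221/64
(1,1): OLD=75771/512 → NEW=255, ERR=-54789/512
(1,2): OLD=1100983/16384 → NEW=0, ERR=1100983/16384
(1,3): OLD=9889787/65536 → NEW=255, ERR=-6821893/65536
(1,4): OLD=332369889/4194304 → NEW=0, ERR=332369889/4194304
(1,5): OLD=9205628375/67108864 → NEW=255, ERR=-7907131945/67108864
(2,0): OLD=1206777/8192 → NEW=255, ERR=-882183/8192
(2,1): OLD=21003171/262144 → NEW=0, ERR=21003171/262144
(2,2): OLD=729165929/4194304 → NEW=255, ERR=-340381591/4194304
(2,3): OLD=3087817121/33554432 → NEW=0, ERR=3087817121/33554432
(2,4): OLD=181919679139/1073741824 → NEW=255, ERR=-91884485981/1073741824
(2,5): OLD=973988251301/17179869184 → NEW=0, ERR=973988251301/17179869184
(3,0): OLD=655863433/4194304 → NEW=255, ERR=-413684087/4194304
(3,1): OLD=4393629173/33554432 → NEW=255, ERR=-4162750987/33554432
(3,2): OLD=30501131327/268435456 → NEW=0, ERR=30501131327/268435456
(3,3): OLD=4077667724397/17179869184 → NEW=255, ERR=-303198917523/17179869184
(3,4): OLD=23353411162093/137438953472 → NEW=255, ERR=-11693521973267/137438953472
(3,5): OLD=360959057332931/2199023255552 → NEW=255, ERR=-199791872832829/2199023255552
(4,0): OLD=96592176967/536870912 → NEW=255, ERR=-40309905593/536870912
(4,1): OLD=1439011155323/8589934592 → NEW=255, ERR=-751422165637/8589934592
(4,2): OLD=61070712486593/274877906944 → NEW=255, ERR=-9023153784127/274877906944
(4,3): OLD=863214501746917/4398046511104 → NEW=255, ERR=-258287358584603/4398046511104
(4,4): OLD=11299834719342581/70368744177664 → NEW=255, ERR=-6644195045961739/70368744177664
(4,5): OLD=177871530069033875/1125899906842624 → NEW=255, ERR=-109232946175835245/1125899906842624
Row 0: ......
Row 1: .#.#.#
Row 2: #.#.#.
Row 3: ##.###
Row 4: ######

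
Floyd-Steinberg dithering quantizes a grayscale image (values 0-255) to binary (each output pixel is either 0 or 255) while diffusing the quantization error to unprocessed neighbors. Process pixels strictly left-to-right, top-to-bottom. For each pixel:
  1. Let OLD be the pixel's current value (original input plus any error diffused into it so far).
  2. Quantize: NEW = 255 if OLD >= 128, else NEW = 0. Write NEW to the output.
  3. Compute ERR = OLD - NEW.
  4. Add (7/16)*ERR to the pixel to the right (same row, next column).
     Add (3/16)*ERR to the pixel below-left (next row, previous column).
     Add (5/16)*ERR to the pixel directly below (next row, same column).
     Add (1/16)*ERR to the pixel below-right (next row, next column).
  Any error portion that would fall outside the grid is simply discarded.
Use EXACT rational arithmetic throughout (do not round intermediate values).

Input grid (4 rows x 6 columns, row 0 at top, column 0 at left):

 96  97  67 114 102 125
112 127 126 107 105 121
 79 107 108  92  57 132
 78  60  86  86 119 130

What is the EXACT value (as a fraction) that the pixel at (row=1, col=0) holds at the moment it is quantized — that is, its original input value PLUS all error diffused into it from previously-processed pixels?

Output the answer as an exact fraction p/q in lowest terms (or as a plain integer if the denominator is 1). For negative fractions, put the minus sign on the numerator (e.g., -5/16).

(0,0): OLD=96 → NEW=0, ERR=96
(0,1): OLD=139 → NEW=255, ERR=-116
(0,2): OLD=65/4 → NEW=0, ERR=65/4
(0,3): OLD=7751/64 → NEW=0, ERR=7751/64
(0,4): OLD=158705/1024 → NEW=255, ERR=-102415/1024
(0,5): OLD=1331095/16384 → NEW=0, ERR=1331095/16384
(1,0): OLD=481/4 → NEW=0, ERR=481/4
Target (1,0): original=112, with diffused error = 481/4

Answer: 481/4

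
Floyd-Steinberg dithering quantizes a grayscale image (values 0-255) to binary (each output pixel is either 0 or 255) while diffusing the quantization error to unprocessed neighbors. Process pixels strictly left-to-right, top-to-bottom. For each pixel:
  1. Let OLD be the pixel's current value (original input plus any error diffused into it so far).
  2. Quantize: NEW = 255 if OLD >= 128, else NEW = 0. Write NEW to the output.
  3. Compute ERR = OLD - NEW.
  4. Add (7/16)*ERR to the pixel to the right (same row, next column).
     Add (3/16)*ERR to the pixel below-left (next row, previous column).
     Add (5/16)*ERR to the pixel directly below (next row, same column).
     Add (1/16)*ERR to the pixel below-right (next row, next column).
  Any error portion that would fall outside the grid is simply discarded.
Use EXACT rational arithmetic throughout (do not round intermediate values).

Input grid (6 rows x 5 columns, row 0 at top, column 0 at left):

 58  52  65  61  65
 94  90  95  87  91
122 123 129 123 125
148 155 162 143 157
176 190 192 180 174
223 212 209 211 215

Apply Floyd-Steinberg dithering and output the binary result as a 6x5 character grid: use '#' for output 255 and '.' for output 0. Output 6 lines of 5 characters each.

(0,0): OLD=58 → NEW=0, ERR=58
(0,1): OLD=619/8 → NEW=0, ERR=619/8
(0,2): OLD=12653/128 → NEW=0, ERR=12653/128
(0,3): OLD=213499/2048 → NEW=0, ERR=213499/2048
(0,4): OLD=3624413/32768 → NEW=0, ERR=3624413/32768
(1,0): OLD=16209/128 → NEW=0, ERR=16209/128
(1,1): OLD=196343/1024 → NEW=255, ERR=-64777/1024
(1,2): OLD=4017283/32768 → NEW=0, ERR=4017283/32768
(1,3): OLD=26231591/131072 → NEW=255, ERR=-7191769/131072
(1,4): OLD=226650645/2097152 → NEW=0, ERR=226650645/2097152
(2,0): OLD=2452877/16384 → NEW=255, ERR=-1725043/16384
(2,1): OLD=46173855/524288 → NEW=0, ERR=46173855/524288
(2,2): OLD=1607263005/8388608 → NEW=255, ERR=-531832035/8388608
(2,3): OLD=14232822407/134217728 → NEW=0, ERR=14232822407/134217728
(2,4): OLD=433229047793/2147483648 → NEW=255, ERR=-114379282447/2147483648
(3,0): OLD=1104028669/8388608 → NEW=255, ERR=-1035066371/8388608
(3,1): OLD=7386736761/67108864 → NEW=0, ERR=7386736761/67108864
(3,2): OLD=463279076931/2147483648 → NEW=255, ERR=-84329253309/2147483648
(3,3): OLD=622809594715/4294967296 → NEW=255, ERR=-472407065765/4294967296
(3,4): OLD=6793765879751/68719476736 → NEW=0, ERR=6793765879751/68719476736
(4,0): OLD=169736116467/1073741824 → NEW=255, ERR=-104068048653/1073741824
(4,1): OLD=5735310739635/34359738368 → NEW=255, ERR=-3026422544205/34359738368
(4,2): OLD=70066057835613/549755813888 → NEW=0, ERR=70066057835613/549755813888
(4,3): OLD=1912880719024051/8796093022208 → NEW=255, ERR=-330123001638989/8796093022208
(4,4): OLD=25557982454708069/140737488355328 → NEW=255, ERR=-10330077075900571/140737488355328
(5,0): OLD=96865391079929/549755813888 → NEW=255, ERR=-43322341461511/549755813888
(5,1): OLD=738158429768811/4398046511104 → NEW=255, ERR=-383343430562709/4398046511104
(5,2): OLD=27887478489001219/140737488355328 → NEW=255, ERR=-8000581041607421/140737488355328
(5,3): OLD=94915633210857869/562949953421312 → NEW=255, ERR=-48636604911576691/562949953421312
(5,4): OLD=1368362191765369727/9007199254740992 → NEW=255, ERR=-928473618193583233/9007199254740992
Row 0: .....
Row 1: .#.#.
Row 2: #.#.#
Row 3: #.##.
Row 4: ##.##
Row 5: #####

Answer: .....
.#.#.
#.#.#
#.##.
##.##
#####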